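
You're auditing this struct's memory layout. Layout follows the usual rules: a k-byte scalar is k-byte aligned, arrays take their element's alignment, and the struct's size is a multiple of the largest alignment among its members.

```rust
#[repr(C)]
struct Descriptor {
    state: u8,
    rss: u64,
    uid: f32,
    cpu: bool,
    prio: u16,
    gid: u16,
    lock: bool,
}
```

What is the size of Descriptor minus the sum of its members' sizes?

@0: state [1B, align 1] → 1
+7 pad (align 8)
@8: rss [8B, align 8] → 16
@16: uid [4B, align 4] → 20
@20: cpu [1B, align 1] → 21
+1 pad (align 2)
@22: prio [2B, align 2] → 24
@24: gid [2B, align 2] → 26
@26: lock [1B, align 1] → 27
+5 tail pad (align 8)
size 32, align 8
data bytes 19, size 32 → padding 13

13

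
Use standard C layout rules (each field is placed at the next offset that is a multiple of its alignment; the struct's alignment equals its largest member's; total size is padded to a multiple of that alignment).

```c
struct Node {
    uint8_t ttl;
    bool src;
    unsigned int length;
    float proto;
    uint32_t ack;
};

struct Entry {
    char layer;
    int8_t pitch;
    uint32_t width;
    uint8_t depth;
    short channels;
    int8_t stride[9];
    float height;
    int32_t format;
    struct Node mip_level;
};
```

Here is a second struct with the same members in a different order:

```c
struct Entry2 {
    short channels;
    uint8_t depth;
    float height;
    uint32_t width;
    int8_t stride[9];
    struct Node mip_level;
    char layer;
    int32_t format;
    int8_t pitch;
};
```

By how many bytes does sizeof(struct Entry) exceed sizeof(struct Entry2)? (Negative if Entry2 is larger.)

Node: 0..1  ttl  (1B, 1-aligned); 1..2  src  (1B, 1-aligned); 2..4  -- padding (2B); 4..8  length  (4B, 4-aligned); 8..12  proto  (4B, 4-aligned); 12..16  ack  (4B, 4-aligned); sizeof = 16, alignof = 4
0..1  layer  (1B, 1-aligned)
1..2  pitch  (1B, 1-aligned)
2..4  -- padding (2B)
4..8  width  (4B, 4-aligned)
8..9  depth  (1B, 1-aligned)
9..10  -- padding (1B)
10..12  channels  (2B, 2-aligned)
12..21  stride  (9B, 1-aligned)
21..24  -- padding (3B)
24..28  height  (4B, 4-aligned)
28..32  format  (4B, 4-aligned)
32..48  mip_level  (16B, 4-aligned)
sizeof = 48, alignof = 4
— Entry2 —
0..2  channels  (2B, 2-aligned)
2..3  depth  (1B, 1-aligned)
3..4  -- padding (1B)
4..8  height  (4B, 4-aligned)
8..12  width  (4B, 4-aligned)
12..21  stride  (9B, 1-aligned)
21..24  -- padding (3B)
24..40  mip_level  (16B, 4-aligned)
40..41  layer  (1B, 1-aligned)
41..44  -- padding (3B)
44..48  format  (4B, 4-aligned)
48..49  pitch  (1B, 1-aligned)
49..52  -- tail padding (3B)
sizeof = 52, alignof = 4
48 − 52 = -4

-4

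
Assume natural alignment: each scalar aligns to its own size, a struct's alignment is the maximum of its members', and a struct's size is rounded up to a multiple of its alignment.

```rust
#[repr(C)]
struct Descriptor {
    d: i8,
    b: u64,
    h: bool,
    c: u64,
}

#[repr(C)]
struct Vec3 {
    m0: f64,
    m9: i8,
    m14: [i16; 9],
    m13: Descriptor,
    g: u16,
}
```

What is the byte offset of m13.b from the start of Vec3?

Descriptor: d at 0 (size 1, align 1) → ends 1; pad 7 to align 8 for b; b at 8 (size 8, align 8) → ends 16; h at 16 (size 1, align 1) → ends 17; pad 7 to align 8 for c; c at 24 (size 8, align 8) → ends 32; total 32 bytes, alignment 8
m0 at 0 (size 8, align 8) → ends 8
m9 at 8 (size 1, align 1) → ends 9
pad 1 to align 2 for m14
m14 at 10 (size 18, align 2) → ends 28
pad 4 to align 8 for m13
m13 at 32 (size 32, align 8) → ends 64
within Descriptor: b at 8
32 + 8 = 40

40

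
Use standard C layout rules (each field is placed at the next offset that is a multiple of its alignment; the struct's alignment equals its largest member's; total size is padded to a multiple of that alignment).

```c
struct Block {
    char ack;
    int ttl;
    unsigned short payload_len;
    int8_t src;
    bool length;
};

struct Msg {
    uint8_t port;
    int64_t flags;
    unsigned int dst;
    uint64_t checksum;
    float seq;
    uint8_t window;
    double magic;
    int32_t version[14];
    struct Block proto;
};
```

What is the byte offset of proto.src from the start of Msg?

114

Block: ack at 0 (size 1, align 1) → ends 1; pad 3 to align 4 for ttl; ttl at 4 (size 4, align 4) → ends 8; payload_len at 8 (size 2, align 2) → ends 10; src at 10 (size 1, align 1) → ends 11; length at 11 (size 1, align 1) → ends 12; total 12 bytes, alignment 4
port at 0 (size 1, align 1) → ends 1
pad 7 to align 8 for flags
flags at 8 (size 8, align 8) → ends 16
dst at 16 (size 4, align 4) → ends 20
pad 4 to align 8 for checksum
checksum at 24 (size 8, align 8) → ends 32
seq at 32 (size 4, align 4) → ends 36
window at 36 (size 1, align 1) → ends 37
pad 3 to align 8 for magic
magic at 40 (size 8, align 8) → ends 48
version at 48 (size 56, align 4) → ends 104
proto at 104 (size 12, align 4) → ends 116
within Block: src at 10
104 + 10 = 114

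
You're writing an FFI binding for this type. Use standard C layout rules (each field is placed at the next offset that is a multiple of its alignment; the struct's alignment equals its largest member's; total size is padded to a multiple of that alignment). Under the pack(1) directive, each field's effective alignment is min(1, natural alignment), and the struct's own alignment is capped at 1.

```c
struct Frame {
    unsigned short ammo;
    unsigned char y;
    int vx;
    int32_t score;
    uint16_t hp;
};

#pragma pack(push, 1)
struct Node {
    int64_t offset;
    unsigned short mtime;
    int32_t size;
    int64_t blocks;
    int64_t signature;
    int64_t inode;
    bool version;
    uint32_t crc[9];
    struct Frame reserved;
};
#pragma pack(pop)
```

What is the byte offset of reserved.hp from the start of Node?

Frame: 0..2  ammo  (2B, 2-aligned); 2..3  y  (1B, 1-aligned); 3..4  -- padding (1B); 4..8  vx  (4B, 4-aligned); 8..12  score  (4B, 4-aligned); 12..14  hp  (2B, 2-aligned); 14..16  -- tail padding (2B); sizeof = 16, alignof = 4
0..8  offset  (8B, 1-aligned)
8..10  mtime  (2B, 1-aligned)
10..14  size  (4B, 1-aligned)
14..22  blocks  (8B, 1-aligned)
22..30  signature  (8B, 1-aligned)
30..38  inode  (8B, 1-aligned)
38..39  version  (1B, 1-aligned)
39..75  crc  (36B, 1-aligned)
75..91  reserved  (16B, 1-aligned)
within Frame: hp at 12
75 + 12 = 87

87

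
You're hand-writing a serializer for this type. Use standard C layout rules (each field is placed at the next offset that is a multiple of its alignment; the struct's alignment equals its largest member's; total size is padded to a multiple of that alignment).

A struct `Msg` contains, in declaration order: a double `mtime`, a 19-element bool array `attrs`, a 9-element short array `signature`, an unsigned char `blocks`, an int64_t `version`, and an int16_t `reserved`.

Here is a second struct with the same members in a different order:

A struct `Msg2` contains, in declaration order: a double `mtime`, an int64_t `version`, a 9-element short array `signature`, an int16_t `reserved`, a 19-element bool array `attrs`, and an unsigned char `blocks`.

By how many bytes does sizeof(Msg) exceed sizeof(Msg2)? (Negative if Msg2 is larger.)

8

@0: mtime [8B, align 8] → 8
@8: attrs [19B, align 1] → 27
+1 pad (align 2)
@28: signature [18B, align 2] → 46
@46: blocks [1B, align 1] → 47
+1 pad (align 8)
@48: version [8B, align 8] → 56
@56: reserved [2B, align 2] → 58
+6 tail pad (align 8)
size 64, align 8
— Msg2 —
@0: mtime [8B, align 8] → 8
@8: version [8B, align 8] → 16
@16: signature [18B, align 2] → 34
@34: reserved [2B, align 2] → 36
@36: attrs [19B, align 1] → 55
@55: blocks [1B, align 1] → 56
size 56, align 8
64 − 56 = 8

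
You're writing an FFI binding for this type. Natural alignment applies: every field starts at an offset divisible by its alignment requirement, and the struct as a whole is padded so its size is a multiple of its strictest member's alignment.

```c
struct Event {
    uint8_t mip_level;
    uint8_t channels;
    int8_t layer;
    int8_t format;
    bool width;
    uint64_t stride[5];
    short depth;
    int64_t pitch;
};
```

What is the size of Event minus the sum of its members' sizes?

@0: mip_level [1B, align 1] → 1
@1: channels [1B, align 1] → 2
@2: layer [1B, align 1] → 3
@3: format [1B, align 1] → 4
@4: width [1B, align 1] → 5
+3 pad (align 8)
@8: stride [40B, align 8] → 48
@48: depth [2B, align 2] → 50
+6 pad (align 8)
@56: pitch [8B, align 8] → 64
size 64, align 8
data bytes 55, size 64 → padding 9

9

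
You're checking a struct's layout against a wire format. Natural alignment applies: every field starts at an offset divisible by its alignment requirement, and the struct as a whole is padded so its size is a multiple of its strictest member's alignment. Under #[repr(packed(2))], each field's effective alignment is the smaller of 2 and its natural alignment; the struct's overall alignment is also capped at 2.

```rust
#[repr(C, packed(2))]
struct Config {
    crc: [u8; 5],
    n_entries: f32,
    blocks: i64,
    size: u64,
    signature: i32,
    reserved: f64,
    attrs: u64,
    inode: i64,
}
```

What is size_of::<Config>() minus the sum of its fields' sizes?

1

crc at 0 (size 5, align 1) → ends 5
pad 1 to align 2 for n_entries
n_entries at 6 (size 4, align 2) → ends 10
blocks at 10 (size 8, align 2) → ends 18
size at 18 (size 8, align 2) → ends 26
signature at 26 (size 4, align 2) → ends 30
reserved at 30 (size 8, align 2) → ends 38
attrs at 38 (size 8, align 2) → ends 46
inode at 46 (size 8, align 2) → ends 54
total 54 bytes, alignment 2
data bytes 53, size 54 → padding 1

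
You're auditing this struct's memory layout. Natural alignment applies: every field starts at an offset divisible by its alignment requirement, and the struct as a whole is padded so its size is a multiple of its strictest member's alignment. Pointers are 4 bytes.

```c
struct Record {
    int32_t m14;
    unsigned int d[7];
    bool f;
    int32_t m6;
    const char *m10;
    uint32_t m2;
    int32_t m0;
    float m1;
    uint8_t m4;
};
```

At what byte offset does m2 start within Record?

44

0..4  m14  (4B, 4-aligned)
4..32  d  (28B, 4-aligned)
32..33  f  (1B, 1-aligned)
33..36  -- padding (3B)
36..40  m6  (4B, 4-aligned)
40..44  m10  (4B, 4-aligned)
44..48  m2  (4B, 4-aligned)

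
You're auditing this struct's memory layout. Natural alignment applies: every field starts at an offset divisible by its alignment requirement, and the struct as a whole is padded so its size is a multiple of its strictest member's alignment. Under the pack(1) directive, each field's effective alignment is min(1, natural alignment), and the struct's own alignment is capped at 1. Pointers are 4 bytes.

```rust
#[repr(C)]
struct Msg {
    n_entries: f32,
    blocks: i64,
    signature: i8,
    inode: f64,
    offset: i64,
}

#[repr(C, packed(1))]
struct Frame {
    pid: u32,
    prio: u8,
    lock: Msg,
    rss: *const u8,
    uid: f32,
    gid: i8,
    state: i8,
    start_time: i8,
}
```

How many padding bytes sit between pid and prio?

0

Msg: n_entries at 0 (size 4, align 4) → ends 4; pad 4 to align 8 for blocks; blocks at 8 (size 8, align 8) → ends 16; signature at 16 (size 1, align 1) → ends 17; pad 7 to align 8 for inode; inode at 24 (size 8, align 8) → ends 32; offset at 32 (size 8, align 8) → ends 40; total 40 bytes, alignment 8
pid at 0 (size 4, align 1) → ends 4
prio at 4 (size 1, align 1) → ends 5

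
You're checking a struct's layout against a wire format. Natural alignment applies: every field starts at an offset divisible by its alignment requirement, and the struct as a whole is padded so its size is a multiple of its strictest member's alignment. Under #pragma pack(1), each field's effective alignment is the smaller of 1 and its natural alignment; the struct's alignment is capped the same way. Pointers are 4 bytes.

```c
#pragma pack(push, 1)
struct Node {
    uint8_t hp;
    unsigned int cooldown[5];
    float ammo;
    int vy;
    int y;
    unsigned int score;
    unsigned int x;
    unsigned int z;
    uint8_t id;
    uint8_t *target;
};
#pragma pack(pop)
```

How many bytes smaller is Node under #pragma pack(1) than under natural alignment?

natural layout:
  @0: hp [1B, align 1] → 1
  +3 pad (align 4)
  @4: cooldown [20B, align 4] → 24
  @24: ammo [4B, align 4] → 28
  @28: vy [4B, align 4] → 32
  @32: y [4B, align 4] → 36
  @36: score [4B, align 4] → 40
  @40: x [4B, align 4] → 44
  @44: z [4B, align 4] → 48
  @48: id [1B, align 1] → 49
  +3 pad (align 4)
  @52: target [4B, align 4] → 56
  size 56, align 4
packed(1) layout:
  @0: hp [1B, align 1] → 1
  @1: cooldown [20B, align 1] → 21
  @21: ammo [4B, align 1] → 25
  @25: vy [4B, align 1] → 29
  @29: y [4B, align 1] → 33
  @33: score [4B, align 1] → 37
  @37: x [4B, align 1] → 41
  @41: z [4B, align 1] → 45
  @45: id [1B, align 1] → 46
  @46: target [4B, align 1] → 50
  size 50, align 1
56 − 50 = 6

6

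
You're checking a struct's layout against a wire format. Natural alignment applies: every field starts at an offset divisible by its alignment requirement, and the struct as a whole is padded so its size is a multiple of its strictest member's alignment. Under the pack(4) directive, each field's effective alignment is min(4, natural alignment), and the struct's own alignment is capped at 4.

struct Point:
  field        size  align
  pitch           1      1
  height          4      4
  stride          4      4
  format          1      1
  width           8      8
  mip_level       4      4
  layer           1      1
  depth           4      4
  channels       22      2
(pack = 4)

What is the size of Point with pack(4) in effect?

0..1  pitch  (1B, 1-aligned)
1..4  -- padding (3B)
4..8  height  (4B, 4-aligned)
8..12  stride  (4B, 4-aligned)
12..13  format  (1B, 1-aligned)
13..16  -- padding (3B)
16..24  width  (8B, 4-aligned)
24..28  mip_level  (4B, 4-aligned)
28..29  layer  (1B, 1-aligned)
29..32  -- padding (3B)
32..36  depth  (4B, 4-aligned)
36..58  channels  (22B, 2-aligned)
58..60  -- tail padding (2B)
sizeof = 60, alignof = 4

60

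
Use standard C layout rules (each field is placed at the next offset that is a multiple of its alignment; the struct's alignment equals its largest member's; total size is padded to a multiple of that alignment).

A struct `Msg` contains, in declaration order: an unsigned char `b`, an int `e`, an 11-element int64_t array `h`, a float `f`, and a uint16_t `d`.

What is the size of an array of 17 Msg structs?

1768

@0: b [1B, align 1] → 1
+3 pad (align 4)
@4: e [4B, align 4] → 8
@8: h [88B, align 8] → 96
@96: f [4B, align 4] → 100
@100: d [2B, align 2] → 102
+2 tail pad (align 8)
size 104, align 8
array of 17: 17 × 104 = 1768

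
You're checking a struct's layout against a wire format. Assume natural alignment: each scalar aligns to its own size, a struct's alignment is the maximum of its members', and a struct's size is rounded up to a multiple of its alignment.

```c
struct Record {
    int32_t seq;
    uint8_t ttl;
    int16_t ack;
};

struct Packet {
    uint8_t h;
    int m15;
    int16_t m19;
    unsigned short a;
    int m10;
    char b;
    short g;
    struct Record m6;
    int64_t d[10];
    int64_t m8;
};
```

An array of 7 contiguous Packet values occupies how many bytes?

840

Record: seq at 0 (size 4, align 4) → ends 4; ttl at 4 (size 1, align 1) → ends 5; pad 1 to align 2 for ack; ack at 6 (size 2, align 2) → ends 8; total 8 bytes, alignment 4
h at 0 (size 1, align 1) → ends 1
pad 3 to align 4 for m15
m15 at 4 (size 4, align 4) → ends 8
m19 at 8 (size 2, align 2) → ends 10
a at 10 (size 2, align 2) → ends 12
m10 at 12 (size 4, align 4) → ends 16
b at 16 (size 1, align 1) → ends 17
pad 1 to align 2 for g
g at 18 (size 2, align 2) → ends 20
m6 at 20 (size 8, align 4) → ends 28
pad 4 to align 8 for d
d at 32 (size 80, align 8) → ends 112
m8 at 112 (size 8, align 8) → ends 120
total 120 bytes, alignment 8
array of 7: 7 × 120 = 840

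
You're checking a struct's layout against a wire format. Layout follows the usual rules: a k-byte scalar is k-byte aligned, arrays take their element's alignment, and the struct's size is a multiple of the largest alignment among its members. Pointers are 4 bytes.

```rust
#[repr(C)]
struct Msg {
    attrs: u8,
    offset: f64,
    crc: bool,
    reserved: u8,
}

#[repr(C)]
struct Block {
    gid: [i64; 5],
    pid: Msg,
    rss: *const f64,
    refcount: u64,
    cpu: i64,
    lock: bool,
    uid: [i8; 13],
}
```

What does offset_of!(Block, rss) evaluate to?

Msg: attrs at 0 (size 1, align 1) → ends 1; pad 7 to align 8 for offset; offset at 8 (size 8, align 8) → ends 16; crc at 16 (size 1, align 1) → ends 17; reserved at 17 (size 1, align 1) → ends 18; tail pad 6 to reach multiple of 8; total 24 bytes, alignment 8
gid at 0 (size 40, align 8) → ends 40
pid at 40 (size 24, align 8) → ends 64
rss at 64 (size 4, align 4) → ends 68

64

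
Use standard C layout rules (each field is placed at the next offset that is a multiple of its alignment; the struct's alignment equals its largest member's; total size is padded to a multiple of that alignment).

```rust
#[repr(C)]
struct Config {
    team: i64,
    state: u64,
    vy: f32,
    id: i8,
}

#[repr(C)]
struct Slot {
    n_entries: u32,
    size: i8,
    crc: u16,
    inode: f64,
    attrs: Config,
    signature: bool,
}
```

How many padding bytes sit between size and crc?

1

Config: team at 0 (size 8, align 8) → ends 8; state at 8 (size 8, align 8) → ends 16; vy at 16 (size 4, align 4) → ends 20; id at 20 (size 1, align 1) → ends 21; tail pad 3 to reach multiple of 8; total 24 bytes, alignment 8
n_entries at 0 (size 4, align 4) → ends 4
size at 4 (size 1, align 1) → ends 5
pad 1 to align 2 for crc
crc at 6 (size 2, align 2) → ends 8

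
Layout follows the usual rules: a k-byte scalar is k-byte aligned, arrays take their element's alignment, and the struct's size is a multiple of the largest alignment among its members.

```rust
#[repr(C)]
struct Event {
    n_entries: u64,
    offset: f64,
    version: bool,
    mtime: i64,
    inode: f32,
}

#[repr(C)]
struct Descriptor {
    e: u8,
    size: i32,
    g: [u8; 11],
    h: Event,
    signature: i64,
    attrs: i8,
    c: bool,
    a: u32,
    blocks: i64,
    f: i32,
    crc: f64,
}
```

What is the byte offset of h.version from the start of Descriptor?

Event: n_entries at 0 (size 8, align 8) → ends 8; offset at 8 (size 8, align 8) → ends 16; version at 16 (size 1, align 1) → ends 17; pad 7 to align 8 for mtime; mtime at 24 (size 8, align 8) → ends 32; inode at 32 (size 4, align 4) → ends 36; tail pad 4 to reach multiple of 8; total 40 bytes, alignment 8
e at 0 (size 1, align 1) → ends 1
pad 3 to align 4 for size
size at 4 (size 4, align 4) → ends 8
g at 8 (size 11, align 1) → ends 19
pad 5 to align 8 for h
h at 24 (size 40, align 8) → ends 64
within Event: version at 16
24 + 16 = 40

40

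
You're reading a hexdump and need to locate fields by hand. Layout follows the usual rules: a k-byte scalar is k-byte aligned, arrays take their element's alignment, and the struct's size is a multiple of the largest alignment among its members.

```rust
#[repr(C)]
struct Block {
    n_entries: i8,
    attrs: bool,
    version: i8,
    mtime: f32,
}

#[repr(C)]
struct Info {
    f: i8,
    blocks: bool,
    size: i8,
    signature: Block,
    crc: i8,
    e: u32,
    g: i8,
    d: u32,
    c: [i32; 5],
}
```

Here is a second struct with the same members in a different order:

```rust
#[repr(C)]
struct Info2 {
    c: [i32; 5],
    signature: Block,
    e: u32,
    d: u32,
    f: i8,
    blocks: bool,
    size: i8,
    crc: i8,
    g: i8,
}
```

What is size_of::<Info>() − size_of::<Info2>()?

Block: n_entries at 0 (size 1, align 1) → ends 1; attrs at 1 (size 1, align 1) → ends 2; version at 2 (size 1, align 1) → ends 3; pad 1 to align 4 for mtime; mtime at 4 (size 4, align 4) → ends 8; total 8 bytes, alignment 4
f at 0 (size 1, align 1) → ends 1
blocks at 1 (size 1, align 1) → ends 2
size at 2 (size 1, align 1) → ends 3
pad 1 to align 4 for signature
signature at 4 (size 8, align 4) → ends 12
crc at 12 (size 1, align 1) → ends 13
pad 3 to align 4 for e
e at 16 (size 4, align 4) → ends 20
g at 20 (size 1, align 1) → ends 21
pad 3 to align 4 for d
d at 24 (size 4, align 4) → ends 28
c at 28 (size 20, align 4) → ends 48
total 48 bytes, alignment 4
— Info2 —
c at 0 (size 20, align 4) → ends 20
signature at 20 (size 8, align 4) → ends 28
e at 28 (size 4, align 4) → ends 32
d at 32 (size 4, align 4) → ends 36
f at 36 (size 1, align 1) → ends 37
blocks at 37 (size 1, align 1) → ends 38
size at 38 (size 1, align 1) → ends 39
crc at 39 (size 1, align 1) → ends 40
g at 40 (size 1, align 1) → ends 41
tail pad 3 to reach multiple of 4
total 44 bytes, alignment 4
48 − 44 = 4

4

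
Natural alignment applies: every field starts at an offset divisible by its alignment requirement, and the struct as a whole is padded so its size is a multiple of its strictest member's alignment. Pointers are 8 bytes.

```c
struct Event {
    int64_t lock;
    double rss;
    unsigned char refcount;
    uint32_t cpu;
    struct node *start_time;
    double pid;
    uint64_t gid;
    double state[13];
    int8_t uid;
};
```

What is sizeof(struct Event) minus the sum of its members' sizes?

lock at 0 (size 8, align 8) → ends 8
rss at 8 (size 8, align 8) → ends 16
refcount at 16 (size 1, align 1) → ends 17
pad 3 to align 4 for cpu
cpu at 20 (size 4, align 4) → ends 24
start_time at 24 (size 8, align 8) → ends 32
pid at 32 (size 8, align 8) → ends 40
gid at 40 (size 8, align 8) → ends 48
state at 48 (size 104, align 8) → ends 152
uid at 152 (size 1, align 1) → ends 153
tail pad 7 to reach multiple of 8
total 160 bytes, alignment 8
data bytes 150, size 160 → padding 10

10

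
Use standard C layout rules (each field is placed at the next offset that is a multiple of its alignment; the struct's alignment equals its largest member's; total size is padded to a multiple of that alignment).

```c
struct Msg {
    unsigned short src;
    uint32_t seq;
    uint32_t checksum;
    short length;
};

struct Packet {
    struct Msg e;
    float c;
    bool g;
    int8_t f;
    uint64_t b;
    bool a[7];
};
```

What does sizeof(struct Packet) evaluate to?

40 bytes

Msg: src at 0 (size 2, align 2) → ends 2; pad 2 to align 4 for seq; seq at 4 (size 4, align 4) → ends 8; checksum at 8 (size 4, align 4) → ends 12; length at 12 (size 2, align 2) → ends 14; tail pad 2 to reach multiple of 4; total 16 bytes, alignment 4
e at 0 (size 16, align 4) → ends 16
c at 16 (size 4, align 4) → ends 20
g at 20 (size 1, align 1) → ends 21
f at 21 (size 1, align 1) → ends 22
pad 2 to align 8 for b
b at 24 (size 8, align 8) → ends 32
a at 32 (size 7, align 1) → ends 39
tail pad 1 to reach multiple of 8
total 40 bytes, alignment 8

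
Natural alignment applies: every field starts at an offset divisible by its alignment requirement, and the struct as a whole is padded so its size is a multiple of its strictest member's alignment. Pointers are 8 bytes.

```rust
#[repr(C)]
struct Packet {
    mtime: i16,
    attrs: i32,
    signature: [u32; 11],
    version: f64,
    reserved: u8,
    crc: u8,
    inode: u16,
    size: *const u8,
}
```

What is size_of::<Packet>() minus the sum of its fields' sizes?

0..2  mtime  (2B, 2-aligned)
2..4  -- padding (2B)
4..8  attrs  (4B, 4-aligned)
8..52  signature  (44B, 4-aligned)
52..56  -- padding (4B)
56..64  version  (8B, 8-aligned)
64..65  reserved  (1B, 1-aligned)
65..66  crc  (1B, 1-aligned)
66..68  inode  (2B, 2-aligned)
68..72  -- padding (4B)
72..80  size  (8B, 8-aligned)
sizeof = 80, alignof = 8
data bytes 70, size 80 → padding 10

10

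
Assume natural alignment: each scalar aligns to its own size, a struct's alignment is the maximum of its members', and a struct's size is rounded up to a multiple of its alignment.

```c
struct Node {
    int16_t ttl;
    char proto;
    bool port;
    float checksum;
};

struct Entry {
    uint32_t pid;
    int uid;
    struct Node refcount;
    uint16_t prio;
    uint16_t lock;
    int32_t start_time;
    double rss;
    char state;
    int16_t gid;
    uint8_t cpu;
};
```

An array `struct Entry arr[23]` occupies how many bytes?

920

Node: ttl at 0 (size 2, align 2) → ends 2; proto at 2 (size 1, align 1) → ends 3; port at 3 (size 1, align 1) → ends 4; checksum at 4 (size 4, align 4) → ends 8; total 8 bytes, alignment 4
pid at 0 (size 4, align 4) → ends 4
uid at 4 (size 4, align 4) → ends 8
refcount at 8 (size 8, align 4) → ends 16
prio at 16 (size 2, align 2) → ends 18
lock at 18 (size 2, align 2) → ends 20
start_time at 20 (size 4, align 4) → ends 24
rss at 24 (size 8, align 8) → ends 32
state at 32 (size 1, align 1) → ends 33
pad 1 to align 2 for gid
gid at 34 (size 2, align 2) → ends 36
cpu at 36 (size 1, align 1) → ends 37
tail pad 3 to reach multiple of 8
total 40 bytes, alignment 8
array of 23: 23 × 40 = 920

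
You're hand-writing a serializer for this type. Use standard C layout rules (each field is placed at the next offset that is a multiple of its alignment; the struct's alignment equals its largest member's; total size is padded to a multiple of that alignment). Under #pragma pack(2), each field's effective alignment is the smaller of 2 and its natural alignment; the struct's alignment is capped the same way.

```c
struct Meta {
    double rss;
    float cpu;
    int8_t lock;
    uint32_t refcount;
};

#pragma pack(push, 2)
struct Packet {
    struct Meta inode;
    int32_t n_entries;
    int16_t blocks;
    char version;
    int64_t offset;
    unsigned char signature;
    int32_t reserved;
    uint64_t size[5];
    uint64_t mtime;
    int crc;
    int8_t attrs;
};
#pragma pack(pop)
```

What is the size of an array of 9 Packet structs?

Meta: 0..8  rss  (8B, 8-aligned); 8..12  cpu  (4B, 4-aligned); 12..13  lock  (1B, 1-aligned); 13..16  -- padding (3B); 16..20  refcount  (4B, 4-aligned); 20..24  -- tail padding (4B); sizeof = 24, alignof = 8
0..24  inode  (24B, 2-aligned)
24..28  n_entries  (4B, 2-aligned)
28..30  blocks  (2B, 2-aligned)
30..31  version  (1B, 1-aligned)
31..32  -- padding (1B)
32..40  offset  (8B, 2-aligned)
40..41  signature  (1B, 1-aligned)
41..42  -- padding (1B)
42..46  reserved  (4B, 2-aligned)
46..86  size  (40B, 2-aligned)
86..94  mtime  (8B, 2-aligned)
94..98  crc  (4B, 2-aligned)
98..99  attrs  (1B, 1-aligned)
99..100  -- tail padding (1B)
sizeof = 100, alignof = 2
array of 9: 9 × 100 = 900

900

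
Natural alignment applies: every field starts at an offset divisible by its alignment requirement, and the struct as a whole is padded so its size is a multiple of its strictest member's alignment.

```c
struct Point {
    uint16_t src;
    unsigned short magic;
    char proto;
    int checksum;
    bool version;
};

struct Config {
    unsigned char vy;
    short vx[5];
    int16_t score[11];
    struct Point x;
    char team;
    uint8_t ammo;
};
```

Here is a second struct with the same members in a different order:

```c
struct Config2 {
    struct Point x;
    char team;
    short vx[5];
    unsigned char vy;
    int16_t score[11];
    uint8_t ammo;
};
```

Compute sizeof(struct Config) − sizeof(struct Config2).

Point: @0: src [2B, align 2] → 2; @2: magic [2B, align 2] → 4; @4: proto [1B, align 1] → 5; +3 pad (align 4); @8: checksum [4B, align 4] → 12; @12: version [1B, align 1] → 13; +3 tail pad (align 4); size 16, align 4
@0: vy [1B, align 1] → 1
+1 pad (align 2)
@2: vx [10B, align 2] → 12
@12: score [22B, align 2] → 34
+2 pad (align 4)
@36: x [16B, align 4] → 52
@52: team [1B, align 1] → 53
@53: ammo [1B, align 1] → 54
+2 tail pad (align 4)
size 56, align 4
— Config2 —
@0: x [16B, align 4] → 16
@16: team [1B, align 1] → 17
+1 pad (align 2)
@18: vx [10B, align 2] → 28
@28: vy [1B, align 1] → 29
+1 pad (align 2)
@30: score [22B, align 2] → 52
@52: ammo [1B, align 1] → 53
+3 tail pad (align 4)
size 56, align 4
56 − 56 = 0

0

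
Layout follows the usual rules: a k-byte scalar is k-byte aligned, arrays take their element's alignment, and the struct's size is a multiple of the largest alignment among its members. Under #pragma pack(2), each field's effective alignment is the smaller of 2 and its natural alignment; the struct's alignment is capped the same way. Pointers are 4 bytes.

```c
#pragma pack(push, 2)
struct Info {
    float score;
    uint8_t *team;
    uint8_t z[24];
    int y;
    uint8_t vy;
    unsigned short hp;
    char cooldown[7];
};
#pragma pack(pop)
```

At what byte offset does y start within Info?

32

0..4  score  (4B, 2-aligned)
4..8  team  (4B, 2-aligned)
8..32  z  (24B, 1-aligned)
32..36  y  (4B, 2-aligned)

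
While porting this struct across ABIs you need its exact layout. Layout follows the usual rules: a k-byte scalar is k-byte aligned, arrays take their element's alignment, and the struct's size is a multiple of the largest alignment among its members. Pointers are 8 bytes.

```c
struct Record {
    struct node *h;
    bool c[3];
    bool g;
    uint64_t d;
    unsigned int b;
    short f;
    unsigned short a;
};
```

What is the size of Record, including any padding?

32

h at 0 (size 8, align 8) → ends 8
c at 8 (size 3, align 1) → ends 11
g at 11 (size 1, align 1) → ends 12
pad 4 to align 8 for d
d at 16 (size 8, align 8) → ends 24
b at 24 (size 4, align 4) → ends 28
f at 28 (size 2, align 2) → ends 30
a at 30 (size 2, align 2) → ends 32
total 32 bytes, alignment 8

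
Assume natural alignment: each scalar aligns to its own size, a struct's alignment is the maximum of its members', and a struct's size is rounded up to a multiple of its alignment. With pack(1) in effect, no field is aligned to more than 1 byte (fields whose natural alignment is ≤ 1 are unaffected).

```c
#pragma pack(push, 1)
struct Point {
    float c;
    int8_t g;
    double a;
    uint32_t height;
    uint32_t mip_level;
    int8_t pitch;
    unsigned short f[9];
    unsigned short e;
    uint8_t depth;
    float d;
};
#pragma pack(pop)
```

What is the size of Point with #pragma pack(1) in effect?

47

@0: c [4B, align 1] → 4
@4: g [1B, align 1] → 5
@5: a [8B, align 1] → 13
@13: height [4B, align 1] → 17
@17: mip_level [4B, align 1] → 21
@21: pitch [1B, align 1] → 22
@22: f [18B, align 1] → 40
@40: e [2B, align 1] → 42
@42: depth [1B, align 1] → 43
@43: d [4B, align 1] → 47
size 47, align 1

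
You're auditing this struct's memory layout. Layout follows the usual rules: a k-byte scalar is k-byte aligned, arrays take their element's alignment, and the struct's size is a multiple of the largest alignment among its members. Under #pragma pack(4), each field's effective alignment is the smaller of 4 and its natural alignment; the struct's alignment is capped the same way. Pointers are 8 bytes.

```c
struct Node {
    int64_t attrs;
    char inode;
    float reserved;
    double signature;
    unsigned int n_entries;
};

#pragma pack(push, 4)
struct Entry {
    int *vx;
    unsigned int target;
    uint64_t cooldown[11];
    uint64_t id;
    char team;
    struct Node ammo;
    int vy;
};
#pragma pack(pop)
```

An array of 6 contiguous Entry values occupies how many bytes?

Node: @0: attrs [8B, align 8] → 8; @8: inode [1B, align 1] → 9; +3 pad (align 4); @12: reserved [4B, align 4] → 16; @16: signature [8B, align 8] → 24; @24: n_entries [4B, align 4] → 28; +4 tail pad (align 8); size 32, align 8
@0: vx [8B, align 4] → 8
@8: target [4B, align 4] → 12
@12: cooldown [88B, align 4] → 100
@100: id [8B, align 4] → 108
@108: team [1B, align 1] → 109
+3 pad (align 4)
@112: ammo [32B, align 4] → 144
@144: vy [4B, align 4] → 148
size 148, align 4
array of 6: 6 × 148 = 888

888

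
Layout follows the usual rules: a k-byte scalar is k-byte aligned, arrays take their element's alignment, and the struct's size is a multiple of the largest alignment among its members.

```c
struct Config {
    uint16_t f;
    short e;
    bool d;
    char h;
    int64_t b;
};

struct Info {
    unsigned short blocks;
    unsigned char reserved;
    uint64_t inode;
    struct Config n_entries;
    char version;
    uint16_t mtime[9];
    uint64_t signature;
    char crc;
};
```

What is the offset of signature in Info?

Config: f at 0 (size 2, align 2) → ends 2; e at 2 (size 2, align 2) → ends 4; d at 4 (size 1, align 1) → ends 5; h at 5 (size 1, align 1) → ends 6; pad 2 to align 8 for b; b at 8 (size 8, align 8) → ends 16; total 16 bytes, alignment 8
blocks at 0 (size 2, align 2) → ends 2
reserved at 2 (size 1, align 1) → ends 3
pad 5 to align 8 for inode
inode at 8 (size 8, align 8) → ends 16
n_entries at 16 (size 16, align 8) → ends 32
version at 32 (size 1, align 1) → ends 33
pad 1 to align 2 for mtime
mtime at 34 (size 18, align 2) → ends 52
pad 4 to align 8 for signature
signature at 56 (size 8, align 8) → ends 64

56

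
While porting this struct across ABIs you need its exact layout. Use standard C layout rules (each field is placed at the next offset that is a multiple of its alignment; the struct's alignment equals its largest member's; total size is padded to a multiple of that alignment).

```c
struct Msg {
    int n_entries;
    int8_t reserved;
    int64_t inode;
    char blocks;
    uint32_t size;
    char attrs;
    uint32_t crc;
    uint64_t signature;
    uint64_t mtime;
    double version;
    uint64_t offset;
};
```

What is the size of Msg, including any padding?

0..4  n_entries  (4B, 4-aligned)
4..5  reserved  (1B, 1-aligned)
5..8  -- padding (3B)
8..16  inode  (8B, 8-aligned)
16..17  blocks  (1B, 1-aligned)
17..20  -- padding (3B)
20..24  size  (4B, 4-aligned)
24..25  attrs  (1B, 1-aligned)
25..28  -- padding (3B)
28..32  crc  (4B, 4-aligned)
32..40  signature  (8B, 8-aligned)
40..48  mtime  (8B, 8-aligned)
48..56  version  (8B, 8-aligned)
56..64  offset  (8B, 8-aligned)
sizeof = 64, alignof = 8

64 bytes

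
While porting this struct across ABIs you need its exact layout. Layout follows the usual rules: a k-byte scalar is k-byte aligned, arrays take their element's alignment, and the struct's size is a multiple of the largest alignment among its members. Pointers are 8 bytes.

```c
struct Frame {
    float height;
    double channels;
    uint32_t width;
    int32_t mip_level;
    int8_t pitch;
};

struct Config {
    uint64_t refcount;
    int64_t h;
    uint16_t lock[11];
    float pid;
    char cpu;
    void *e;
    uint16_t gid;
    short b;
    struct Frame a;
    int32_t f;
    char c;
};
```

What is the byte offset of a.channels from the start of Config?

72

Frame: height at 0 (size 4, align 4) → ends 4; pad 4 to align 8 for channels; channels at 8 (size 8, align 8) → ends 16; width at 16 (size 4, align 4) → ends 20; mip_level at 20 (size 4, align 4) → ends 24; pitch at 24 (size 1, align 1) → ends 25; tail pad 7 to reach multiple of 8; total 32 bytes, alignment 8
refcount at 0 (size 8, align 8) → ends 8
h at 8 (size 8, align 8) → ends 16
lock at 16 (size 22, align 2) → ends 38
pad 2 to align 4 for pid
pid at 40 (size 4, align 4) → ends 44
cpu at 44 (size 1, align 1) → ends 45
pad 3 to align 8 for e
e at 48 (size 8, align 8) → ends 56
gid at 56 (size 2, align 2) → ends 58
b at 58 (size 2, align 2) → ends 60
pad 4 to align 8 for a
a at 64 (size 32, align 8) → ends 96
within Frame: channels at 8
64 + 8 = 72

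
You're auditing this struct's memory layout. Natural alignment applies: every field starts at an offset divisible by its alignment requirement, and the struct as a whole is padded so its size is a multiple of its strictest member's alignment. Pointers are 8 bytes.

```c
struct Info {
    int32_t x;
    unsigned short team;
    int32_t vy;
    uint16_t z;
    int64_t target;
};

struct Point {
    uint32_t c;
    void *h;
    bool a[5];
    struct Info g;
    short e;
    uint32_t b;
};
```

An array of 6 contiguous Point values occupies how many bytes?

336

Info: 0..4  x  (4B, 4-aligned); 4..6  team  (2B, 2-aligned); 6..8  -- padding (2B); 8..12  vy  (4B, 4-aligned); 12..14  z  (2B, 2-aligned); 14..16  -- padding (2B); 16..24  target  (8B, 8-aligned); sizeof = 24, alignof = 8
0..4  c  (4B, 4-aligned)
4..8  -- padding (4B)
8..16  h  (8B, 8-aligned)
16..21  a  (5B, 1-aligned)
21..24  -- padding (3B)
24..48  g  (24B, 8-aligned)
48..50  e  (2B, 2-aligned)
50..52  -- padding (2B)
52..56  b  (4B, 4-aligned)
sizeof = 56, alignof = 8
array of 6: 6 × 56 = 336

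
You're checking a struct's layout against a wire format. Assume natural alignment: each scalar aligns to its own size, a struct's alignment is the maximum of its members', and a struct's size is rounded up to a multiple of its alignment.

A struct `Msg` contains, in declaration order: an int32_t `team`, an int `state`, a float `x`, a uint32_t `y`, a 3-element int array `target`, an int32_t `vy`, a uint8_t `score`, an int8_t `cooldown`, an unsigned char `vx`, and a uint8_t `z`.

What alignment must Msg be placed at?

4

member alignments: team=4, state=4, x=4, y=4, target=4, vy=4, score=1, cooldown=1, vx=1, z=1
max = 4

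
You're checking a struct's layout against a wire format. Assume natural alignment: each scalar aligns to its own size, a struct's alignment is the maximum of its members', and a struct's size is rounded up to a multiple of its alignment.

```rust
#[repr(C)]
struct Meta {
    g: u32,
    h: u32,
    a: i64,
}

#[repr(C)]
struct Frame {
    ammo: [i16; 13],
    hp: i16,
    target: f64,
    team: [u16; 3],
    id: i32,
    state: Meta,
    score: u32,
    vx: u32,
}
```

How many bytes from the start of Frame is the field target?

32

Meta: g at 0 (size 4, align 4) → ends 4; h at 4 (size 4, align 4) → ends 8; a at 8 (size 8, align 8) → ends 16; total 16 bytes, alignment 8
ammo at 0 (size 26, align 2) → ends 26
hp at 26 (size 2, align 2) → ends 28
pad 4 to align 8 for target
target at 32 (size 8, align 8) → ends 40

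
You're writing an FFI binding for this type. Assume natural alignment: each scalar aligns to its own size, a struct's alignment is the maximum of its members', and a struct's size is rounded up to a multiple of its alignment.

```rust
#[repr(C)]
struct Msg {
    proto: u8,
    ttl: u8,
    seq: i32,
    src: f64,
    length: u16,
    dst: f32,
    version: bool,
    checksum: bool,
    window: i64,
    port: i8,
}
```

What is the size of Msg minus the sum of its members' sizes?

17

0..1  proto  (1B, 1-aligned)
1..2  ttl  (1B, 1-aligned)
2..4  -- padding (2B)
4..8  seq  (4B, 4-aligned)
8..16  src  (8B, 8-aligned)
16..18  length  (2B, 2-aligned)
18..20  -- padding (2B)
20..24  dst  (4B, 4-aligned)
24..25  version  (1B, 1-aligned)
25..26  checksum  (1B, 1-aligned)
26..32  -- padding (6B)
32..40  window  (8B, 8-aligned)
40..41  port  (1B, 1-aligned)
41..48  -- tail padding (7B)
sizeof = 48, alignof = 8
data bytes 31, size 48 → padding 17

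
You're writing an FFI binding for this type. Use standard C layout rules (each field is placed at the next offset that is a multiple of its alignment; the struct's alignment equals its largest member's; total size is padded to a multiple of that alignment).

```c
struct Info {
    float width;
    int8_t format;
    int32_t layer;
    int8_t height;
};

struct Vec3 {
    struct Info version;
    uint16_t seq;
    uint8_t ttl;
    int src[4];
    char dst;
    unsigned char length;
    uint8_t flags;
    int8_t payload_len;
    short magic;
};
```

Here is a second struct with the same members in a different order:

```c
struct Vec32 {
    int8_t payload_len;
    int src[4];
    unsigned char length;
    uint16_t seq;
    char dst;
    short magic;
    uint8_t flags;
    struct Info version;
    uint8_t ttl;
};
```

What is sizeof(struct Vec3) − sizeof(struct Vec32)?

-8

Info: 0..4  width  (4B, 4-aligned); 4..5  format  (1B, 1-aligned); 5..8  -- padding (3B); 8..12  layer  (4B, 4-aligned); 12..13  height  (1B, 1-aligned); 13..16  -- tail padding (3B); sizeof = 16, alignof = 4
0..16  version  (16B, 4-aligned)
16..18  seq  (2B, 2-aligned)
18..19  ttl  (1B, 1-aligned)
19..20  -- padding (1B)
20..36  src  (16B, 4-aligned)
36..37  dst  (1B, 1-aligned)
37..38  length  (1B, 1-aligned)
38..39  flags  (1B, 1-aligned)
39..40  payload_len  (1B, 1-aligned)
40..42  magic  (2B, 2-aligned)
42..44  -- tail padding (2B)
sizeof = 44, alignof = 4
— Vec32 —
0..1  payload_len  (1B, 1-aligned)
1..4  -- padding (3B)
4..20  src  (16B, 4-aligned)
20..21  length  (1B, 1-aligned)
21..22  -- padding (1B)
22..24  seq  (2B, 2-aligned)
24..25  dst  (1B, 1-aligned)
25..26  -- padding (1B)
26..28  magic  (2B, 2-aligned)
28..29  flags  (1B, 1-aligned)
29..32  -- padding (3B)
32..48  version  (16B, 4-aligned)
48..49  ttl  (1B, 1-aligned)
49..52  -- tail padding (3B)
sizeof = 52, alignof = 4
44 − 52 = -8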